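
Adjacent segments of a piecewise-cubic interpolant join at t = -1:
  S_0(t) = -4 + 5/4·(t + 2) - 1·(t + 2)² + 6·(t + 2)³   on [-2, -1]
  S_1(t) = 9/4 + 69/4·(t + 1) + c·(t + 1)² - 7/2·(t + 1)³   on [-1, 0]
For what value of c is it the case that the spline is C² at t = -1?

S_0''(t) = -2 + 36·(t + 2), so S_0''(-1) = 34. On the right, S_1''(-1) = 2c, so c = 17.

17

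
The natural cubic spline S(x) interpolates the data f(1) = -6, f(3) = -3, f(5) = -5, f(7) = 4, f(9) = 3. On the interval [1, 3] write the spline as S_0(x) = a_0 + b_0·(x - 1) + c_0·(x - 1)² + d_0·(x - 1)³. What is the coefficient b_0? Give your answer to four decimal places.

2.6518

With M_i denoting the second derivative at x_i, h_i = 2, 2, 2, 2, and Δ_i = (y_(i+1) − y_i)/h_i = 3/2, -1, 9/2, -1/2:
  2·M_0 + 8·M_1 + 2·M_2 = 6(Δ_1 - Δ_0) = -15
  2·M_1 + 8·M_2 + 2·M_3 = 6(Δ_2 - Δ_1) = 33
  2·M_2 + 8·M_3 + 2·M_4 = 6(Δ_3 - Δ_2) = -30
Natural end conditions: M_0 = M_4 = 0.
Solving: M_0 = 0, M_1 = -387/112, M_2 = 177/28, M_3 = -597/112, M_4 = 0.
On [1, 3], with S_0(x) = a_0 + b_0·(x - 1) + c_0·(x - 1)² + d_0·(x - 1)³: c_0 = M_0/2 = 0, d_0 = (M_1 - M_0)/(6h_0) = -129/448, b_0 = Δ_0 - h_0(2M_0 + M_1)/6 = 297/112.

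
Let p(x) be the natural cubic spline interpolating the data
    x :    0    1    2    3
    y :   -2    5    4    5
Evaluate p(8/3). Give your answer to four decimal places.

With M_i denoting the second derivative at x_i, h_i = 1, 1, 1, and Δ_i = (y_(i+1) − y_i)/h_i = 7, -1, 1:
  1·M_0 + 4·M_1 + 1·M_2 = 6(Δ_1 - Δ_0) = -48
  1·M_1 + 4·M_2 + 1·M_3 = 6(Δ_2 - Δ_1) = 12
Natural end conditions: M_0 = M_3 = 0.
Forward elimination and back-substitution give M_0 = 0, M_1 = -68/5, M_2 = 32/5, M_3 = 0.
On [2, 3], p(x) = 4 - 17/15·(x - 2) + 16/5·(x - 2)² - 16/15·(x - 2)³.
With (x - 2) = 2/3: p(8/3) = 1762/405.

4.3506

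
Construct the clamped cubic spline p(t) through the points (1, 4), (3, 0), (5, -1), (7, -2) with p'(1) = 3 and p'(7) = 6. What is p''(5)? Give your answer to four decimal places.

Put m_i = p'' at the i-th knot. Here h = (2, 2, 2) and Δ = (-2, -1/2, -1/2), so the interior equations h_(i-1)·m_(i-1) + 2(h_(i-1)+h_i)·m_i + h_i·m_(i+1) = 6(Δ_i − Δ_(i-1)) read
  2·m_0 + 8·m_1 + 2·m_2 = 6(Δ_1 - Δ_0) = 9
  2·m_1 + 8·m_2 + 2·m_3 = 6(Δ_2 - Δ_1) = 0
Clamped end conditions give two more equations: 2h_0·m_0 + h_0·m_1 = 6(Δ_0 - p'(1)) = -30 and h_2·m_2 + 2h_2·m_3 = 6(p'(7) - Δ_2) = 39.
Forward elimination and back-substitution give m_0 = -49/5, m_1 = 23/5, m_2 = -41/10, m_3 = 59/5.

-4.1000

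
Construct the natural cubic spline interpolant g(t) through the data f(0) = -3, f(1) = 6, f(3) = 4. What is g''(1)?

With σ_i denoting the second derivative at x_i, h_i = 1, 2, and Δ_i = (y_(i+1) − y_i)/h_i = 9, -1:
  1·σ_0 + 6·σ_1 + 2·σ_2 = 6(Δ_1 - Δ_0) = -60
Natural end conditions: σ_0 = σ_2 = 0.
Solving: σ_0 = 0, σ_1 = -10, σ_2 = 0.

-10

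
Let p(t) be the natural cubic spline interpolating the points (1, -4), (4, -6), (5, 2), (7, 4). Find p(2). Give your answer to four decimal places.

-8.0142

Let M_i = p''(x_i). Step sizes h_i = 3, 1, 2; slopes of the chords Δ_i = (y_(i+1) - y_i)/h_i = -2/3, 8, 1.
  3·M_0 + 8·M_1 + 1·M_2 = 6(Δ_1 - Δ_0) = 52
  1·M_1 + 6·M_2 + 2·M_3 = 6(Δ_2 - Δ_1) = -42
Natural end conditions: M_0 = M_3 = 0.
Solving: M_0 = 0, M_1 = 354/47, M_2 = -388/47, M_3 = 0.
On [1, 4], p(t) = -4 - 625/141·(t - 1) + 0·(t - 1)² + 59/141·(t - 1)³.
With (t - 1) = 1: p(2) = -1130/141.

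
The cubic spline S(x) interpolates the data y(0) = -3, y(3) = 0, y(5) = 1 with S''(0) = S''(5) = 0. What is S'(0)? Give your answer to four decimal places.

Write M_i for S''(x_i). With h_i = 3, 2 and divided differences Δ_i = 1, 1/2, the continuity of S' gives the tridiagonal system
  3·M_0 + 10·M_1 + 2·M_2 = 6(Δ_1 - Δ_0) = -3
Natural end conditions: M_0 = M_2 = 0.
Solving: M_0 = 0, M_1 = -3/10, M_2 = 0.
On [0, 3], S'(x) = b_0 + 2c_0·x + 3d_0·x² with b_0 = Δ_0 - h_0(2M_0 + M_1)/6 = 23/20, c_0 = M_0/2 = 0, d_0 = (M_1 - M_0)/(6h_0) = -1/60. So S'(0) = 23/20.

1.1500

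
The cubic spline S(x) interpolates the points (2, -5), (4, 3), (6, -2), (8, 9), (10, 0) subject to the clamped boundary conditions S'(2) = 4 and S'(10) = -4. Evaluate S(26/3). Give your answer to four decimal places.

7.6270

Let M_i = S''(x_i). Step sizes h_i = 2, 2, 2, 2; slopes of the chords Δ_i = (y_(i+1) - y_i)/h_i = 4, -5/2, 11/2, -9/2.
  2·M_0 + 8·M_1 + 2·M_2 = 6(Δ_1 - Δ_0) = -39
  2·M_1 + 8·M_2 + 2·M_3 = 6(Δ_2 - Δ_1) = 48
  2·M_2 + 8·M_3 + 2·M_4 = 6(Δ_3 - Δ_2) = -60
Clamped end conditions give two more equations: 2h_0·M_0 + h_0·M_1 = 6(Δ_0 - S'(2)) = 0 and h_3·M_3 + 2h_3·M_4 = 6(S'(10) - Δ_3) = 3.
Hence M_0 = 491/112, M_1 = -491/56, M_2 = 179/16, M_3 = -671/56, M_4 = 755/112.
On [8, 10], S(x) = 9 + 139/112·(x - 8) - 671/112·(x - 8)² + 699/448·(x - 8)³.
With (x - 8) = 2/3: S(26/3) = 961/126.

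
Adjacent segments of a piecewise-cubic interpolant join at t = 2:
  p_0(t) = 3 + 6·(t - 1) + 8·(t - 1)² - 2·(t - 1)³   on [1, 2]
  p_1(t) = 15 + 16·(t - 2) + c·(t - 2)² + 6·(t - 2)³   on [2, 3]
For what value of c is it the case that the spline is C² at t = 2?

p_0''(t) = 16 - 12·(t - 1), so p_0''(2) = 4. On the right, p_1''(2) = 2c, so c = 2.

2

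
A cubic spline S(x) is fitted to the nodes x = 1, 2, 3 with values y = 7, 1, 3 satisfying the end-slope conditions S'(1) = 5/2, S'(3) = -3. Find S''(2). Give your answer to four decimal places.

Write M_i for S''(x_i). With h_i = 1, 1 and divided differences Δ_i = -6, 2, the continuity of S' gives the tridiagonal system
  1·M_0 + 4·M_1 + 1·M_2 = 6(Δ_1 - Δ_0) = 48
Clamped end conditions give two more equations: 2h_0·M_0 + h_0·M_1 = 6(Δ_0 - S'(1)) = -51 and h_1·M_1 + 2h_1·M_2 = 6(S'(3) - Δ_1) = -30.
Hence M_0 = -161/4, M_1 = 59/2, M_2 = -119/4.

29.5000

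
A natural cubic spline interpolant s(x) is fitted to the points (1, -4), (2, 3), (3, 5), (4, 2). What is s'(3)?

Write σ_i for s''(x_i). With h_i = 1, 1, 1 and divided differences Δ_i = 7, 2, -3, the continuity of s' gives the tridiagonal system
  1·σ_0 + 4·σ_1 + 1·σ_2 = 6(Δ_1 - Δ_0) = -30
  1·σ_1 + 4·σ_2 + 1·σ_3 = 6(Δ_2 - Δ_1) = -30
Natural end conditions: σ_0 = σ_3 = 0.
Forward elimination and back-substitution give σ_0 = 0, σ_1 = -6, σ_2 = -6, σ_3 = 0.
On [3, 4], s'(x) = b_2 + 2c_2·(x - 3) + 3d_2·(x - 3)² with b_2 = Δ_2 - h_2(2σ_2 + σ_3)/6 = -1, c_2 = σ_2/2 = -3, d_2 = (σ_3 - σ_2)/(6h_2) = 1. So s'(3) = -1.

-1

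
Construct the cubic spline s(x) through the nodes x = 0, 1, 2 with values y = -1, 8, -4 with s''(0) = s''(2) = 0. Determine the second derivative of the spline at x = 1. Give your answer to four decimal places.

-31.5000

Put M_i = s'' at the i-th knot. Here h = (1, 1) and Δ = (9, -12), so the interior equations h_(i-1)·M_(i-1) + 2(h_(i-1)+h_i)·M_i + h_i·M_(i+1) = 6(Δ_i − Δ_(i-1)) read
  1·M_0 + 4·M_1 + 1·M_2 = 6(Δ_1 - Δ_0) = -126
Natural end conditions: M_0 = M_2 = 0.
Solving the tridiagonal system: M_0 = 0, M_1 = -63/2, M_2 = 0.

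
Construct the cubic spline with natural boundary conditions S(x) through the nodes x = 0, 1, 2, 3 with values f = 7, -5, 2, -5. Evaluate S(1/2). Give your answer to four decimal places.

With M_i denoting the second derivative at x_i, h_i = 1, 1, 1, and Δ_i = (y_(i+1) − y_i)/h_i = -12, 7, -7:
  1·M_0 + 4·M_1 + 1·M_2 = 6(Δ_1 - Δ_0) = 114
  1·M_1 + 4·M_2 + 1·M_3 = 6(Δ_2 - Δ_1) = -84
Natural end conditions: M_0 = M_3 = 0.
Solving the tridiagonal system: M_0 = 0, M_1 = 36, M_2 = -30, M_3 = 0.
On [0, 1], S(x) = 7 - 18·x + 0·x² + 6·x³.
With x = 1/2: S(1/2) = -5/4.

-1.2500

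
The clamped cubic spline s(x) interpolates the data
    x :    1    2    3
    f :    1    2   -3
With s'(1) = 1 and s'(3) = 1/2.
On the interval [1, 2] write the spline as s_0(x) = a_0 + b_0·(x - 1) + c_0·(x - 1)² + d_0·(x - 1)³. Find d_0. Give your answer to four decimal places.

-4.3750

Put σ_i = s'' at the i-th knot. Here h = (1, 1) and Δ = (1, -5), so the interior equations h_(i-1)·σ_(i-1) + 2(h_(i-1)+h_i)·σ_i + h_i·σ_(i+1) = 6(Δ_i − Δ_(i-1)) read
  1·σ_0 + 4·σ_1 + 1·σ_2 = 6(Δ_1 - Δ_0) = -36
Clamped end conditions give two more equations: 2h_0·σ_0 + h_0·σ_1 = 6(Δ_0 - s'(1)) = 0 and h_1·σ_1 + 2h_1·σ_2 = 6(s'(3) - Δ_1) = 33.
Solving the tridiagonal system: σ_0 = 35/4, σ_1 = -35/2, σ_2 = 101/4.
On [1, 2], with s_0(x) = a_0 + b_0·(x - 1) + c_0·(x - 1)² + d_0·(x - 1)³: c_0 = σ_0/2 = 35/8, d_0 = (σ_1 - σ_0)/(6h_0) = -35/8, b_0 = Δ_0 - h_0(2σ_0 + σ_1)/6 = 1.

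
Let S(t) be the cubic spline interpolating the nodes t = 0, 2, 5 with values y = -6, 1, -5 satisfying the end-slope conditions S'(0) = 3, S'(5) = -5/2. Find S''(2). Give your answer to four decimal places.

Write M_i for S''(x_i). With h_i = 2, 3 and divided differences Δ_i = 7/2, -2, the continuity of S' gives the tridiagonal system
  2·M_0 + 10·M_1 + 3·M_2 = 6(Δ_1 - Δ_0) = -33
Clamped end conditions give two more equations: 2h_0·M_0 + h_0·M_1 = 6(Δ_0 - S'(0)) = 3 and h_1·M_1 + 2h_1·M_2 = 6(S'(5) - Δ_1) = -3.
Solving the tridiagonal system: M_0 = 59/20, M_1 = -22/5, M_2 = 17/10.

-4.4000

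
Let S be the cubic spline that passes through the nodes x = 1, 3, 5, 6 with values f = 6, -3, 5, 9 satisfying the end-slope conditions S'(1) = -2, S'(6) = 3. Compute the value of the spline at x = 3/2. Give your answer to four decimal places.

Put M_i = S'' at the i-th knot. Here h = (2, 2, 1) and Δ = (-9/2, 4, 4), so the interior equations h_(i-1)·M_(i-1) + 2(h_(i-1)+h_i)·M_i + h_i·M_(i+1) = 6(Δ_i − Δ_(i-1)) read
  2·M_0 + 8·M_1 + 2·M_2 = 6(Δ_1 - Δ_0) = 51
  2·M_1 + 6·M_2 + 1·M_3 = 6(Δ_2 - Δ_1) = 0
Clamped end conditions give two more equations: 2h_0·M_0 + h_0·M_1 = 6(Δ_0 - S'(1)) = -15 and h_2·M_2 + 2h_2·M_3 = 6(S'(6) - Δ_2) = -6.
Forward elimination and back-substitution give M_0 = -383/46, M_1 = 421/46, M_2 = -64/23, M_3 = -37/23.
On [1, 3], S(x) = 6 - 2·(x - 1) - 383/92·(x - 1)² + 67/46·(x - 1)³.
With (x - 1) = 1/2: S(3/2) = 381/92.

4.1413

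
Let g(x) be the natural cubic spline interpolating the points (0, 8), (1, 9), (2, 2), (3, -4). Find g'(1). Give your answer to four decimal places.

-3.4000

Put σ_i = g'' at the i-th knot. Here h = (1, 1, 1) and Δ = (1, -7, -6), so the interior equations h_(i-1)·σ_(i-1) + 2(h_(i-1)+h_i)·σ_i + h_i·σ_(i+1) = 6(Δ_i − Δ_(i-1)) read
  1·σ_0 + 4·σ_1 + 1·σ_2 = 6(Δ_1 - Δ_0) = -48
  1·σ_1 + 4·σ_2 + 1·σ_3 = 6(Δ_2 - Δ_1) = 6
Natural end conditions: σ_0 = σ_3 = 0.
Solving: σ_0 = 0, σ_1 = -66/5, σ_2 = 24/5, σ_3 = 0.
On [1, 2], g'(x) = b_1 + 2c_1·(x - 1) + 3d_1·(x - 1)² with b_1 = Δ_1 - h_1(2σ_1 + σ_2)/6 = -17/5, c_1 = σ_1/2 = -33/5, d_1 = (σ_2 - σ_1)/(6h_1) = 3. So g'(1) = -17/5.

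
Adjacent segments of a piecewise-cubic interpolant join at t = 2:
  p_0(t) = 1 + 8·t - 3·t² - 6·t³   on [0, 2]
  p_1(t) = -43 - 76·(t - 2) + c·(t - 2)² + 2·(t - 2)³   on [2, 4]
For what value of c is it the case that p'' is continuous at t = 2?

-39

p_0''(t) = -6 - 36·t, so p_0''(2) = -78. On the right, p_1''(2) = 2c, so c = -39.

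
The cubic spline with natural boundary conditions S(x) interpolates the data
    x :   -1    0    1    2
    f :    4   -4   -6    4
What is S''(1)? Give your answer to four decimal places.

Put m_i = S'' at the i-th knot. Here h = (1, 1, 1) and Δ = (-8, -2, 10), so the interior equations h_(i-1)·m_(i-1) + 2(h_(i-1)+h_i)·m_i + h_i·m_(i+1) = 6(Δ_i − Δ_(i-1)) read
  1·m_0 + 4·m_1 + 1·m_2 = 6(Δ_1 - Δ_0) = 36
  1·m_1 + 4·m_2 + 1·m_3 = 6(Δ_2 - Δ_1) = 72
Natural end conditions: m_0 = m_3 = 0.
Solving: m_0 = 0, m_1 = 24/5, m_2 = 84/5, m_3 = 0.

16.8000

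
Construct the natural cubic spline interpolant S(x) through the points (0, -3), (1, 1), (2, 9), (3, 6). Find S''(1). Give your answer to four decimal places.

10.8000

Put σ_i = S'' at the i-th knot. Here h = (1, 1, 1) and Δ = (4, 8, -3), so the interior equations h_(i-1)·σ_(i-1) + 2(h_(i-1)+h_i)·σ_i + h_i·σ_(i+1) = 6(Δ_i − Δ_(i-1)) read
  1·σ_0 + 4·σ_1 + 1·σ_2 = 6(Δ_1 - Δ_0) = 24
  1·σ_1 + 4·σ_2 + 1·σ_3 = 6(Δ_2 - Δ_1) = -66
Natural end conditions: σ_0 = σ_3 = 0.
Forward elimination and back-substitution give σ_0 = 0, σ_1 = 54/5, σ_2 = -96/5, σ_3 = 0.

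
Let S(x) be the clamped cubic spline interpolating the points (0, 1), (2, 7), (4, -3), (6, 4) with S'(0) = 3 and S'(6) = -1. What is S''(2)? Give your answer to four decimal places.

Write m_i for S''(x_i). With h_i = 2, 2, 2 and divided differences Δ_i = 3, -5, 7/2, the continuity of S' gives the tridiagonal system
  2·m_0 + 8·m_1 + 2·m_2 = 6(Δ_1 - Δ_0) = -48
  2·m_1 + 8·m_2 + 2·m_3 = 6(Δ_2 - Δ_1) = 51
Clamped end conditions give two more equations: 2h_0·m_0 + h_0·m_1 = 6(Δ_0 - S'(0)) = 0 and h_2·m_2 + 2h_2·m_3 = 6(S'(6) - Δ_2) = -27.
Forward elimination and back-substitution give m_0 = 31/6, m_1 = -31/3, m_2 = 73/6, m_3 = -77/6.

-10.3333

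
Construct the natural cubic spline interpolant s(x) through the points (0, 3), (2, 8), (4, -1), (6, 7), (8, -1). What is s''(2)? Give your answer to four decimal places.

-7.8750

With M_i denoting the second derivative at x_i, h_i = 2, 2, 2, 2, and Δ_i = (y_(i+1) − y_i)/h_i = 5/2, -9/2, 4, -4:
  2·M_0 + 8·M_1 + 2·M_2 = 6(Δ_1 - Δ_0) = -42
  2·M_1 + 8·M_2 + 2·M_3 = 6(Δ_2 - Δ_1) = 51
  2·M_2 + 8·M_3 + 2·M_4 = 6(Δ_3 - Δ_2) = -48
Natural end conditions: M_0 = M_4 = 0.
Solving the tridiagonal system: M_0 = 0, M_1 = -63/8, M_2 = 21/2, M_3 = -69/8, M_4 = 0.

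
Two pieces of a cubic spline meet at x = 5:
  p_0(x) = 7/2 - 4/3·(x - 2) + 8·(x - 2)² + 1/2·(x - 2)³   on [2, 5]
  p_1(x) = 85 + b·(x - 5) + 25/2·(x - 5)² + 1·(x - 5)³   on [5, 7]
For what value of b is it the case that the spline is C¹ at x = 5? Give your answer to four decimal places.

p_0'(x) = -4/3 + 16·(x - 2) + 3/2·(x - 2)², so p_0'(5) = 361/6. On the right, p_1'(5) = b, so b = 361/6.

60.1667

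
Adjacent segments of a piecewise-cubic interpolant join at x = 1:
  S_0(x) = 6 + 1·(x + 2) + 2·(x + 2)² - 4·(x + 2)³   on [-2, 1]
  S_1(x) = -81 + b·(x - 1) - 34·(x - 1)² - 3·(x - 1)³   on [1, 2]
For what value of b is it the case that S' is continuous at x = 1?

-95

S_0'(x) = 1 + 4·(x + 2) - 12·(x + 2)², so S_0'(1) = -95. On the right, S_1'(1) = b, so b = -95.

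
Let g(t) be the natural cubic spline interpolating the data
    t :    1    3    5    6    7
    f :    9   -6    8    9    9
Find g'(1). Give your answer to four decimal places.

-12.0179

Let M_i = g''(x_i). Step sizes h_i = 2, 2, 1, 1; slopes of the chords Δ_i = (y_(i+1) - y_i)/h_i = -15/2, 7, 1, 0.
  2·M_0 + 8·M_1 + 2·M_2 = 6(Δ_1 - Δ_0) = 87
  2·M_1 + 6·M_2 + 1·M_3 = 6(Δ_2 - Δ_1) = -36
  1·M_2 + 4·M_3 + 1·M_4 = 6(Δ_3 - Δ_2) = -6
Natural end conditions: M_0 = M_4 = 0.
Solving the tridiagonal system: M_0 = 0, M_1 = 759/56, M_2 = -75/7, M_3 = 33/28, M_4 = 0.
On [1, 3], g'(t) = b_0 + 2c_0·(t - 1) + 3d_0·(t - 1)² with b_0 = Δ_0 - h_0(2M_0 + M_1)/6 = -673/56, c_0 = M_0/2 = 0, d_0 = (M_1 - M_0)/(6h_0) = 253/224. So g'(1) = -673/56.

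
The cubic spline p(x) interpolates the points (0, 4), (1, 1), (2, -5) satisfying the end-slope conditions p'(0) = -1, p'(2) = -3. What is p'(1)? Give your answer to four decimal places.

-5.7500

With M_i denoting the second derivative at x_i, h_i = 1, 1, and Δ_i = (y_(i+1) − y_i)/h_i = -3, -6:
  1·M_0 + 4·M_1 + 1·M_2 = 6(Δ_1 - Δ_0) = -18
Clamped end conditions give two more equations: 2h_0·M_0 + h_0·M_1 = 6(Δ_0 - p'(0)) = -12 and h_1·M_1 + 2h_1·M_2 = 6(p'(2) - Δ_1) = 18.
Forward elimination and back-substitution give M_0 = -5/2, M_1 = -7, M_2 = 25/2.
On [1, 2], p'(x) = b_1 + 2c_1·(x - 1) + 3d_1·(x - 1)² with b_1 = Δ_1 - h_1(2M_1 + M_2)/6 = -23/4, c_1 = M_1/2 = -7/2, d_1 = (M_2 - M_1)/(6h_1) = 13/4. So p'(1) = -23/4.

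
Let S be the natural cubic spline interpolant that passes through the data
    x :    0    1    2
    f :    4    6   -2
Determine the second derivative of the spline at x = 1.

-15

Write M_i for S''(x_i). With h_i = 1, 1 and divided differences Δ_i = 2, -8, the continuity of S' gives the tridiagonal system
  1·M_0 + 4·M_1 + 1·M_2 = 6(Δ_1 - Δ_0) = -60
Natural end conditions: M_0 = M_2 = 0.
Solving: M_0 = 0, M_1 = -15, M_2 = 0.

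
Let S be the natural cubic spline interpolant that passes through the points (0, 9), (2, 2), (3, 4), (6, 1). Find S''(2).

6

Let M_i = S''(x_i). Step sizes h_i = 2, 1, 3; slopes of the chords Δ_i = (y_(i+1) - y_i)/h_i = -7/2, 2, -1.
  2·M_0 + 6·M_1 + 1·M_2 = 6(Δ_1 - Δ_0) = 33
  1·M_1 + 8·M_2 + 3·M_3 = 6(Δ_2 - Δ_1) = -18
Natural end conditions: M_0 = M_3 = 0.
Forward elimination and back-substitution give M_0 = 0, M_1 = 6, M_2 = -3, M_3 = 0.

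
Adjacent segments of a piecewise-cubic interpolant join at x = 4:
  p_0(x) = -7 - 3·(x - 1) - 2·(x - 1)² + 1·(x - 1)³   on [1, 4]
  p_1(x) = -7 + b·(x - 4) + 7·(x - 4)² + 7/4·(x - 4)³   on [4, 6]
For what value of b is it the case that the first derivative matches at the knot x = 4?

p_0'(x) = -3 - 4·(x - 1) + 3·(x - 1)², so p_0'(4) = 12. On the right, p_1'(4) = b, so b = 12.

12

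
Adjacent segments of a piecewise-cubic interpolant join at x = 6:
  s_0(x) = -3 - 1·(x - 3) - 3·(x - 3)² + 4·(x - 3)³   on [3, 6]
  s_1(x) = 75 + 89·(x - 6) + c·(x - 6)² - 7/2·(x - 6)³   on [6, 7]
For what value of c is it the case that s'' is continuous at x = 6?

s_0''(x) = -6 + 24·(x - 3), so s_0''(6) = 66. On the right, s_1''(6) = 2c, so c = 33.

33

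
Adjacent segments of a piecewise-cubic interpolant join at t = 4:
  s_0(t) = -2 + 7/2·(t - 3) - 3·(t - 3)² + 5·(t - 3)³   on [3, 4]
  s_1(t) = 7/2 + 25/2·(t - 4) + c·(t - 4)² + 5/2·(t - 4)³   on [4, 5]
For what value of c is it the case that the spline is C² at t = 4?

12

s_0''(t) = -6 + 30·(t - 3), so s_0''(4) = 24. On the right, s_1''(4) = 2c, so c = 12.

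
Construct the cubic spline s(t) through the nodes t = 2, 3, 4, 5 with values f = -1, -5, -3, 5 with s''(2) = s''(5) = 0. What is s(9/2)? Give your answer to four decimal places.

Put M_i = s'' at the i-th knot. Here h = (1, 1, 1) and Δ = (-4, 2, 8), so the interior equations h_(i-1)·M_(i-1) + 2(h_(i-1)+h_i)·M_i + h_i·M_(i+1) = 6(Δ_i − Δ_(i-1)) read
  1·M_0 + 4·M_1 + 1·M_2 = 6(Δ_1 - Δ_0) = 36
  1·M_1 + 4·M_2 + 1·M_3 = 6(Δ_2 - Δ_1) = 36
Natural end conditions: M_0 = M_3 = 0.
Solving: M_0 = 0, M_1 = 36/5, M_2 = 36/5, M_3 = 0.
On [4, 5], s(t) = -3 + 28/5·(t - 4) + 18/5·(t - 4)² - 6/5·(t - 4)³.
With (t - 4) = 1/2: s(9/2) = 11/20.

0.5500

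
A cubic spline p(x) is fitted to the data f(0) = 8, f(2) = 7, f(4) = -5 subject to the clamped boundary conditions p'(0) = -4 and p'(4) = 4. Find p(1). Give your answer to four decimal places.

Write M_i for p''(x_i). With h_i = 2, 2 and divided differences Δ_i = -1/2, -6, the continuity of p' gives the tridiagonal system
  2·M_0 + 8·M_1 + 2·M_2 = 6(Δ_1 - Δ_0) = -33
Clamped end conditions give two more equations: 2h_0·M_0 + h_0·M_1 = 6(Δ_0 - p'(0)) = 21 and h_1·M_1 + 2h_1·M_2 = 6(p'(4) - Δ_1) = 60.
Forward elimination and back-substitution give M_0 = 91/8, M_1 = -49/4, M_2 = 169/8.
On [0, 2], p(x) = 8 - 4·x + 91/16·x² - 63/32·x³.
With x = 1: p(1) = 247/32.

7.7188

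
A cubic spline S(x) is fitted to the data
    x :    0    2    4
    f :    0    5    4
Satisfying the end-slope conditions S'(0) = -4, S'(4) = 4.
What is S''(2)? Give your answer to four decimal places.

-8.5000

Put m_i = S'' at the i-th knot. Here h = (2, 2) and Δ = (5/2, -1/2), so the interior equations h_(i-1)·m_(i-1) + 2(h_(i-1)+h_i)·m_i + h_i·m_(i+1) = 6(Δ_i − Δ_(i-1)) read
  2·m_0 + 8·m_1 + 2·m_2 = 6(Δ_1 - Δ_0) = -18
Clamped end conditions give two more equations: 2h_0·m_0 + h_0·m_1 = 6(Δ_0 - S'(0)) = 39 and h_1·m_1 + 2h_1·m_2 = 6(S'(4) - Δ_1) = 27.
Forward elimination and back-substitution give m_0 = 14, m_1 = -17/2, m_2 = 11.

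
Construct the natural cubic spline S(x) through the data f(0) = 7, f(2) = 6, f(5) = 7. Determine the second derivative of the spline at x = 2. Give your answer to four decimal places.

Let m_i = S''(x_i). Step sizes h_i = 2, 3; slopes of the chords Δ_i = (y_(i+1) - y_i)/h_i = -1/2, 1/3.
  2·m_0 + 10·m_1 + 3·m_2 = 6(Δ_1 - Δ_0) = 5
Natural end conditions: m_0 = m_2 = 0.
Forward elimination and back-substitution give m_0 = 0, m_1 = 1/2, m_2 = 0.

0.5000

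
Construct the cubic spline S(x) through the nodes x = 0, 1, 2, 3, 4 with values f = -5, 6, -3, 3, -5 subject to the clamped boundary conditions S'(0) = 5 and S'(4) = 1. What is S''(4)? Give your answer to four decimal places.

49.5714

Put M_i = S'' at the i-th knot. Here h = (1, 1, 1, 1) and Δ = (11, -9, 6, -8), so the interior equations h_(i-1)·M_(i-1) + 2(h_(i-1)+h_i)·M_i + h_i·M_(i+1) = 6(Δ_i − Δ_(i-1)) read
  1·M_0 + 4·M_1 + 1·M_2 = 6(Δ_1 - Δ_0) = -120
  1·M_1 + 4·M_2 + 1·M_3 = 6(Δ_2 - Δ_1) = 90
  1·M_2 + 4·M_3 + 1·M_4 = 6(Δ_3 - Δ_2) = -84
Clamped end conditions give two more equations: 2h_0·M_0 + h_0·M_1 = 6(Δ_0 - S'(0)) = 36 and h_3·M_3 + 2h_3·M_4 = 6(S'(4) - Δ_3) = 54.
Solving the tridiagonal system: M_0 = 311/7, M_1 = -370/7, M_2 = 47, M_3 = -316/7, M_4 = 347/7.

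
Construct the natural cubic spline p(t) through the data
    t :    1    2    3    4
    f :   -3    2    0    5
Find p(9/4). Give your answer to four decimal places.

1.7188

Write M_i for p''(x_i). With h_i = 1, 1, 1 and divided differences Δ_i = 5, -2, 5, the continuity of p' gives the tridiagonal system
  1·M_0 + 4·M_1 + 1·M_2 = 6(Δ_1 - Δ_0) = -42
  1·M_1 + 4·M_2 + 1·M_3 = 6(Δ_2 - Δ_1) = 42
Natural end conditions: M_0 = M_3 = 0.
Solving: M_0 = 0, M_1 = -14, M_2 = 14, M_3 = 0.
On [2, 3], p(t) = 2 + 1/3·(t - 2) - 7·(t - 2)² + 14/3·(t - 2)³.
With (t - 2) = 1/4: p(9/4) = 55/32.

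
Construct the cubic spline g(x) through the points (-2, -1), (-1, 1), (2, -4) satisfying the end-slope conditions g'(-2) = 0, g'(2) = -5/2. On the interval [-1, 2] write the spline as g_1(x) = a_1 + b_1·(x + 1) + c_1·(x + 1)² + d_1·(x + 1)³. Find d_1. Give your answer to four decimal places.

With M_i denoting the second derivative at x_i, h_i = 1, 3, and Δ_i = (y_(i+1) − y_i)/h_i = 2, -5/3:
  1·M_0 + 8·M_1 + 3·M_2 = 6(Δ_1 - Δ_0) = -22
Clamped end conditions give two more equations: 2h_0·M_0 + h_0·M_1 = 6(Δ_0 - g'(-2)) = 12 and h_1·M_1 + 2h_1·M_2 = 6(g'(2) - Δ_1) = -5.
Solving: M_0 = 65/8, M_1 = -17/4, M_2 = 31/24.
On [-1, 2], with g_1(x) = a_1 + b_1·(x + 1) + c_1·(x + 1)² + d_1·(x + 1)³: c_1 = M_1/2 = -17/8, d_1 = (M_2 - M_1)/(6h_1) = 133/432, b_1 = Δ_1 - h_1(2M_1 + M_2)/6 = 31/16.

0.3079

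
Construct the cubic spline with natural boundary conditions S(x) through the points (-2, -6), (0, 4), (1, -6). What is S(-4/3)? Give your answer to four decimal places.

Put σ_i = S'' at the i-th knot. Here h = (2, 1) and Δ = (5, -10), so the interior equations h_(i-1)·σ_(i-1) + 2(h_(i-1)+h_i)·σ_i + h_i·σ_(i+1) = 6(Δ_i − Δ_(i-1)) read
  2·σ_0 + 6·σ_1 + 1·σ_2 = 6(Δ_1 - Δ_0) = -90
Natural end conditions: σ_0 = σ_2 = 0.
Forward elimination and back-substitution give σ_0 = 0, σ_1 = -15, σ_2 = 0.
On [-2, 0], S(x) = -6 + 10·(x + 2) + 0·(x + 2)² - 5/4·(x + 2)³.
With (x + 2) = 2/3: S(-4/3) = 8/27.

0.2963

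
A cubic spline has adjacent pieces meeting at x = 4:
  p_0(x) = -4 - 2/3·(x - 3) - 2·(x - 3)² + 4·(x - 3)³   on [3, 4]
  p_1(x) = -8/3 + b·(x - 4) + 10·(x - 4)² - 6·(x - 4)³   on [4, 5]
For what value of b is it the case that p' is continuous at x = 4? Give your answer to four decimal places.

p_0'(x) = -2/3 - 4·(x - 3) + 12·(x - 3)², so p_0'(4) = 22/3. On the right, p_1'(4) = b, so b = 22/3.

7.3333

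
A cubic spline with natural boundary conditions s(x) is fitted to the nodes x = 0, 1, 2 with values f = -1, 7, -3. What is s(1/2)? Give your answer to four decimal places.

Write m_i for s''(x_i). With h_i = 1, 1 and divided differences Δ_i = 8, -10, the continuity of s' gives the tridiagonal system
  1·m_0 + 4·m_1 + 1·m_2 = 6(Δ_1 - Δ_0) = -108
Natural end conditions: m_0 = m_2 = 0.
Solving the tridiagonal system: m_0 = 0, m_1 = -27, m_2 = 0.
On [0, 1], s(x) = -1 + 25/2·x + 0·x² - 9/2·x³.
With x = 1/2: s(1/2) = 75/16.

4.6875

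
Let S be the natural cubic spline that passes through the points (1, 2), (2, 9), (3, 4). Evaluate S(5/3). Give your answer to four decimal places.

7.7778

With M_i denoting the second derivative at x_i, h_i = 1, 1, and Δ_i = (y_(i+1) − y_i)/h_i = 7, -5:
  1·M_0 + 4·M_1 + 1·M_2 = 6(Δ_1 - Δ_0) = -72
Natural end conditions: M_0 = M_2 = 0.
Hence M_0 = 0, M_1 = -18, M_2 = 0.
On [1, 2], S(x) = 2 + 10·(x - 1) + 0·(x - 1)² - 3·(x - 1)³.
With (x - 1) = 2/3: S(5/3) = 70/9.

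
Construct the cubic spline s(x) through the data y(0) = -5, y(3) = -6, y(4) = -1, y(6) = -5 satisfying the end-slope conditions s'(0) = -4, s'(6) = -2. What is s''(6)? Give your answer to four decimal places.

4.6667

Let m_i = s''(x_i). Step sizes h_i = 3, 1, 2; slopes of the chords Δ_i = (y_(i+1) - y_i)/h_i = -1/3, 5, -2.
  3·m_0 + 8·m_1 + 1·m_2 = 6(Δ_1 - Δ_0) = 32
  1·m_1 + 6·m_2 + 2·m_3 = 6(Δ_2 - Δ_1) = -42
Clamped end conditions give two more equations: 2h_0·m_0 + h_0·m_1 = 6(Δ_0 - s'(0)) = 22 and h_2·m_2 + 2h_2·m_3 = 6(s'(6) - Δ_2) = 0.
Forward elimination and back-substitution give m_0 = 4/3, m_1 = 14/3, m_2 = -28/3, m_3 = 14/3.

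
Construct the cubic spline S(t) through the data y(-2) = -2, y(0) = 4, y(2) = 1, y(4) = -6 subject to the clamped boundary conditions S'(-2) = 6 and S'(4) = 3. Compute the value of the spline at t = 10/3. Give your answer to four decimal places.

-5.7704

Write m_i for S''(x_i). With h_i = 2, 2, 2 and divided differences Δ_i = 3, -3/2, -7/2, the continuity of S' gives the tridiagonal system
  2·m_0 + 8·m_1 + 2·m_2 = 6(Δ_1 - Δ_0) = -27
  2·m_1 + 8·m_2 + 2·m_3 = 6(Δ_2 - Δ_1) = -12
Clamped end conditions give two more equations: 2h_0·m_0 + h_0·m_1 = 6(Δ_0 - S'(-2)) = -18 and h_2·m_2 + 2h_2·m_3 = 6(S'(4) - Δ_2) = 39.
Forward elimination and back-substitution give m_0 = -19/5, m_1 = -7/5, m_2 = -41/10, m_3 = 59/5.
On [2, 4], S(t) = 1 - 47/10·(t - 2) - 41/20·(t - 2)² + 53/40·(t - 2)³.
With (t - 2) = 4/3: S(10/3) = -779/135.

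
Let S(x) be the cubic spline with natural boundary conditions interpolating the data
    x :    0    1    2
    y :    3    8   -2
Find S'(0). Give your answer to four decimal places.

With M_i denoting the second derivative at x_i, h_i = 1, 1, and Δ_i = (y_(i+1) − y_i)/h_i = 5, -10:
  1·M_0 + 4·M_1 + 1·M_2 = 6(Δ_1 - Δ_0) = -90
Natural end conditions: M_0 = M_2 = 0.
Solving: M_0 = 0, M_1 = -45/2, M_2 = 0.
On [0, 1], S'(x) = b_0 + 2c_0·x + 3d_0·x² with b_0 = Δ_0 - h_0(2M_0 + M_1)/6 = 35/4, c_0 = M_0/2 = 0, d_0 = (M_1 - M_0)/(6h_0) = -15/4. So S'(0) = 35/4.

8.7500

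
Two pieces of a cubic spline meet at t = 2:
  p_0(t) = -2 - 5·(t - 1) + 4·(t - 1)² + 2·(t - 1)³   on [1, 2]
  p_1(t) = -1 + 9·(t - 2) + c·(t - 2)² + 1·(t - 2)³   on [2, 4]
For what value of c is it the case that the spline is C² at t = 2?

p_0''(t) = 8 + 12·(t - 1), so p_0''(2) = 20. On the right, p_1''(2) = 2c, so c = 10.

10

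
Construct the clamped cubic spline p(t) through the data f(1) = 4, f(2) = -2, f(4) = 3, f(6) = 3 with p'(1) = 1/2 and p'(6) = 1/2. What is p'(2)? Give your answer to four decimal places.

-5.4348

Write M_i for p''(x_i). With h_i = 1, 2, 2 and divided differences Δ_i = -6, 5/2, 0, the continuity of p' gives the tridiagonal system
  1·M_0 + 6·M_1 + 2·M_2 = 6(Δ_1 - Δ_0) = 51
  2·M_1 + 8·M_2 + 2·M_3 = 6(Δ_2 - Δ_1) = -15
Clamped end conditions give two more equations: 2h_0·M_0 + h_0·M_1 = 6(Δ_0 - p'(1)) = -39 and h_2·M_2 + 2h_2·M_3 = 6(p'(6) - Δ_2) = 3.
Solving: M_0 = -624/23, M_1 = 351/23, M_2 = -309/46, M_3 = 189/46.
On [2, 4], p'(t) = b_1 + 2c_1·(t - 2) + 3d_1·(t - 2)² with b_1 = Δ_1 - h_1(2M_1 + M_2)/6 = -125/23, c_1 = M_1/2 = 351/46, d_1 = (M_2 - M_1)/(6h_1) = -337/184. So p'(2) = -125/23.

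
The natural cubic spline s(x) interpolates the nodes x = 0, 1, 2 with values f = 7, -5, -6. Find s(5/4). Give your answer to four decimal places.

With M_i denoting the second derivative at x_i, h_i = 1, 1, and Δ_i = (y_(i+1) − y_i)/h_i = -12, -1:
  1·M_0 + 4·M_1 + 1·M_2 = 6(Δ_1 - Δ_0) = 66
Natural end conditions: M_0 = M_2 = 0.
Hence M_0 = 0, M_1 = 33/2, M_2 = 0.
On [1, 2], s(x) = -5 - 13/2·(x - 1) + 33/4·(x - 1)² - 11/4·(x - 1)³.
With (x - 1) = 1/4: s(5/4) = -1575/256.

-6.1523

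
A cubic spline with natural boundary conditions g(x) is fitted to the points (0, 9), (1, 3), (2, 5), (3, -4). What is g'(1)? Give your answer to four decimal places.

-0.2667

With m_i denoting the second derivative at x_i, h_i = 1, 1, 1, and Δ_i = (y_(i+1) − y_i)/h_i = -6, 2, -9:
  1·m_0 + 4·m_1 + 1·m_2 = 6(Δ_1 - Δ_0) = 48
  1·m_1 + 4·m_2 + 1·m_3 = 6(Δ_2 - Δ_1) = -66
Natural end conditions: m_0 = m_3 = 0.
Hence m_0 = 0, m_1 = 86/5, m_2 = -104/5, m_3 = 0.
On [1, 2], g'(x) = b_1 + 2c_1·(x - 1) + 3d_1·(x - 1)² with b_1 = Δ_1 - h_1(2m_1 + m_2)/6 = -4/15, c_1 = m_1/2 = 43/5, d_1 = (m_2 - m_1)/(6h_1) = -19/3. So g'(1) = -4/15.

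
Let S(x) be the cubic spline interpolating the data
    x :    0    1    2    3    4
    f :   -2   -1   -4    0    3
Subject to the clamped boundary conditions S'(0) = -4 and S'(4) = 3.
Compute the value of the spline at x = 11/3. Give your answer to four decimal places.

With M_i denoting the second derivative at x_i, h_i = 1, 1, 1, 1, and Δ_i = (y_(i+1) − y_i)/h_i = 1, -3, 4, 3:
  1·M_0 + 4·M_1 + 1·M_2 = 6(Δ_1 - Δ_0) = -24
  1·M_1 + 4·M_2 + 1·M_3 = 6(Δ_2 - Δ_1) = 42
  1·M_2 + 4·M_3 + 1·M_4 = 6(Δ_3 - Δ_2) = -6
Clamped end conditions give two more equations: 2h_0·M_0 + h_0·M_1 = 6(Δ_0 - S'(0)) = 30 and h_3·M_3 + 2h_3·M_4 = 6(S'(4) - Δ_3) = 0.
Forward elimination and back-substitution give M_0 = 160/7, M_1 = -110/7, M_2 = 16, M_3 = -44/7, M_4 = 22/7.
On [3, 4], S(x) = 0 + 32/7·(x - 3) - 22/7·(x - 3)² + 11/7·(x - 3)³.
With (x - 3) = 2/3: S(11/3) = 400/189.

2.1164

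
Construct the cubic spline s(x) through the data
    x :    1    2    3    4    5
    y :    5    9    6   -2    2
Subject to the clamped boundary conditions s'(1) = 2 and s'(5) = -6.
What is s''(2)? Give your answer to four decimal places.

-9.9286

With M_i denoting the second derivative at x_i, h_i = 1, 1, 1, 1, and Δ_i = (y_(i+1) − y_i)/h_i = 4, -3, -8, 4:
  1·M_0 + 4·M_1 + 1·M_2 = 6(Δ_1 - Δ_0) = -42
  1·M_1 + 4·M_2 + 1·M_3 = 6(Δ_2 - Δ_1) = -30
  1·M_2 + 4·M_3 + 1·M_4 = 6(Δ_3 - Δ_2) = 72
Clamped end conditions give two more equations: 2h_0·M_0 + h_0·M_1 = 6(Δ_0 - s'(1)) = 12 and h_3·M_3 + 2h_3·M_4 = 6(s'(5) - Δ_3) = -60.
Forward elimination and back-substitution give M_0 = 307/28, M_1 = -139/14, M_2 = -53/4, M_3 = 461/14, M_4 = -1301/28.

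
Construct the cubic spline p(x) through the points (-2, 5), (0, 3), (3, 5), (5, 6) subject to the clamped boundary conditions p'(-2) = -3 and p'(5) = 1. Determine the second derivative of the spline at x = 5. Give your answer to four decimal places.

0.9896

Let σ_i = p''(x_i). Step sizes h_i = 2, 3, 2; slopes of the chords Δ_i = (y_(i+1) - y_i)/h_i = -1, 2/3, 1/2.
  2·σ_0 + 10·σ_1 + 3·σ_2 = 6(Δ_1 - Δ_0) = 10
  3·σ_1 + 10·σ_2 + 2·σ_3 = 6(Δ_2 - Δ_1) = -1
Clamped end conditions give two more equations: 2h_0·σ_0 + h_0·σ_1 = 6(Δ_0 - p'(-2)) = 12 and h_2·σ_2 + 2h_2·σ_3 = 6(p'(5) - Δ_2) = 3.
Hence σ_0 = 259/96, σ_1 = 29/48, σ_2 = -23/48, σ_3 = 95/96.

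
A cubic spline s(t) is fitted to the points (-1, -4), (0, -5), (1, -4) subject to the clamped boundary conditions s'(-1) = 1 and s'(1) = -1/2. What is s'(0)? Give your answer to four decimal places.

With σ_i denoting the second derivative at x_i, h_i = 1, 1, and Δ_i = (y_(i+1) − y_i)/h_i = -1, 1:
  1·σ_0 + 4·σ_1 + 1·σ_2 = 6(Δ_1 - Δ_0) = 12
Clamped end conditions give two more equations: 2h_0·σ_0 + h_0·σ_1 = 6(Δ_0 - s'(-1)) = -12 and h_1·σ_1 + 2h_1·σ_2 = 6(s'(1) - Δ_1) = -9.
Solving: σ_0 = -39/4, σ_1 = 15/2, σ_2 = -33/4.
On [0, 1], s'(t) = b_1 + 2c_1·t + 3d_1·t² with b_1 = Δ_1 - h_1(2σ_1 + σ_2)/6 = -1/8, c_1 = σ_1/2 = 15/4, d_1 = (σ_2 - σ_1)/(6h_1) = -21/8. So s'(0) = -1/8.

-0.1250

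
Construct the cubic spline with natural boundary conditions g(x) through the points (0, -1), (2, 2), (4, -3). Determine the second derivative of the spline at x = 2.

Let m_i = g''(x_i). Step sizes h_i = 2, 2; slopes of the chords Δ_i = (y_(i+1) - y_i)/h_i = 3/2, -5/2.
  2·m_0 + 8·m_1 + 2·m_2 = 6(Δ_1 - Δ_0) = -24
Natural end conditions: m_0 = m_2 = 0.
Solving: m_0 = 0, m_1 = -3, m_2 = 0.

-3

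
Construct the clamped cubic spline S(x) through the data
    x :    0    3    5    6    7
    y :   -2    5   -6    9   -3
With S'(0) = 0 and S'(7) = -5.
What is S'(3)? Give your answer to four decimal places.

-7.5913

Let M_i = S''(x_i). Step sizes h_i = 3, 2, 1, 1; slopes of the chords Δ_i = (y_(i+1) - y_i)/h_i = 7/3, -11/2, 15, -12.
  3·M_0 + 10·M_1 + 2·M_2 = 6(Δ_1 - Δ_0) = -47
  2·M_1 + 6·M_2 + 1·M_3 = 6(Δ_2 - Δ_1) = 123
  1·M_2 + 4·M_3 + 1·M_4 = 6(Δ_3 - Δ_2) = -162
Clamped end conditions give two more equations: 2h_0·M_0 + h_0·M_1 = 6(Δ_0 - S'(0)) = 14 and h_3·M_3 + 2h_3·M_4 = 6(S'(7) - Δ_3) = 42.
Forward elimination and back-substitution give M_0 = 3035/312, M_1 = -769/52, M_2 = 7457/208, M_3 = -6503/104, M_4 = 10871/208.
On [3, 5], S'(x) = b_1 + 2c_1·(x - 3) + 3d_1·(x - 3)² with b_1 = Δ_1 - h_1(2M_1 + M_2)/6 = -1579/208, c_1 = M_1/2 = -769/104, d_1 = (M_2 - M_1)/(6h_1) = 3511/832. So S'(3) = -1579/208.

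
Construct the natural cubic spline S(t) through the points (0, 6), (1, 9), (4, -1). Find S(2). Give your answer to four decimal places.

Put m_i = S'' at the i-th knot. Here h = (1, 3) and Δ = (3, -10/3), so the interior equations h_(i-1)·m_(i-1) + 2(h_(i-1)+h_i)·m_i + h_i·m_(i+1) = 6(Δ_i − Δ_(i-1)) read
  1·m_0 + 8·m_1 + 3·m_2 = 6(Δ_1 - Δ_0) = -38
Natural end conditions: m_0 = m_2 = 0.
Solving the tridiagonal system: m_0 = 0, m_1 = -19/4, m_2 = 0.
On [1, 4], S(t) = 9 + 17/12·(t - 1) - 19/8·(t - 1)² + 19/72·(t - 1)³.
With (t - 1) = 1: S(2) = 299/36.

8.3056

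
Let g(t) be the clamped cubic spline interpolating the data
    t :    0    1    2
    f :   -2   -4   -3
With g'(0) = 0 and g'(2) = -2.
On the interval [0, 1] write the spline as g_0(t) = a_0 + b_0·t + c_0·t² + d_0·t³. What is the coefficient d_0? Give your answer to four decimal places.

3.7500

With M_i denoting the second derivative at x_i, h_i = 1, 1, and Δ_i = (y_(i+1) − y_i)/h_i = -2, 1:
  1·M_0 + 4·M_1 + 1·M_2 = 6(Δ_1 - Δ_0) = 18
Clamped end conditions give two more equations: 2h_0·M_0 + h_0·M_1 = 6(Δ_0 - g'(0)) = -12 and h_1·M_1 + 2h_1·M_2 = 6(g'(2) - Δ_1) = -18.
Solving the tridiagonal system: M_0 = -23/2, M_1 = 11, M_2 = -29/2.
On [0, 1], with g_0(t) = a_0 + b_0·t + c_0·t² + d_0·t³: c_0 = M_0/2 = -23/4, d_0 = (M_1 - M_0)/(6h_0) = 15/4, b_0 = Δ_0 - h_0(2M_0 + M_1)/6 = 0.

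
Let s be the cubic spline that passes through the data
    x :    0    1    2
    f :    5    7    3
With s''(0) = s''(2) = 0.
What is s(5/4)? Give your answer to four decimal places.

6.4922

With m_i denoting the second derivative at x_i, h_i = 1, 1, and Δ_i = (y_(i+1) − y_i)/h_i = 2, -4:
  1·m_0 + 4·m_1 + 1·m_2 = 6(Δ_1 - Δ_0) = -36
Natural end conditions: m_0 = m_2 = 0.
Forward elimination and back-substitution give m_0 = 0, m_1 = -9, m_2 = 0.
On [1, 2], s(x) = 7 - 1·(x - 1) - 9/2·(x - 1)² + 3/2·(x - 1)³.
With (x - 1) = 1/4: s(5/4) = 831/128.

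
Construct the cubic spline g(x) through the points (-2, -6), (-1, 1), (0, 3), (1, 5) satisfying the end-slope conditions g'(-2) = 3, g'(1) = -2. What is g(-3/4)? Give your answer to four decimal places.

Write σ_i for g''(x_i). With h_i = 1, 1, 1 and divided differences Δ_i = 7, 2, 2, the continuity of g' gives the tridiagonal system
  1·σ_0 + 4·σ_1 + 1·σ_2 = 6(Δ_1 - Δ_0) = -30
  1·σ_1 + 4·σ_2 + 1·σ_3 = 6(Δ_2 - Δ_1) = 0
Clamped end conditions give two more equations: 2h_0·σ_0 + h_0·σ_1 = 6(Δ_0 - g'(-2)) = 24 and h_2·σ_2 + 2h_2·σ_3 = 6(g'(1) - Δ_2) = -24.
Forward elimination and back-substitution give σ_0 = 286/15, σ_1 = -212/15, σ_2 = 112/15, σ_3 = -236/15.
On [-1, 0], g(x) = 1 + 82/15·(x + 1) - 106/15·(x + 1)² + 18/5·(x + 1)³.
With (x + 1) = 1/4: g(-3/4) = 317/160.

1.9813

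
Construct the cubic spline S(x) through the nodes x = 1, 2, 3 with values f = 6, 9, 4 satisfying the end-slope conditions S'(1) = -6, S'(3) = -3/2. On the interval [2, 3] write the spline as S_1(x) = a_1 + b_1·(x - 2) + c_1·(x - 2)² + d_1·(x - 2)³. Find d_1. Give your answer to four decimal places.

8.8750

Write m_i for S''(x_i). With h_i = 1, 1 and divided differences Δ_i = 3, -5, the continuity of S' gives the tridiagonal system
  1·m_0 + 4·m_1 + 1·m_2 = 6(Δ_1 - Δ_0) = -48
Clamped end conditions give two more equations: 2h_0·m_0 + h_0·m_1 = 6(Δ_0 - S'(1)) = 54 and h_1·m_1 + 2h_1·m_2 = 6(S'(3) - Δ_1) = 21.
Forward elimination and back-substitution give m_0 = 165/4, m_1 = -57/2, m_2 = 99/4.
On [2, 3], with S_1(x) = a_1 + b_1·(x - 2) + c_1·(x - 2)² + d_1·(x - 2)³: c_1 = m_1/2 = -57/4, d_1 = (m_2 - m_1)/(6h_1) = 71/8, b_1 = Δ_1 - h_1(2m_1 + m_2)/6 = 3/8.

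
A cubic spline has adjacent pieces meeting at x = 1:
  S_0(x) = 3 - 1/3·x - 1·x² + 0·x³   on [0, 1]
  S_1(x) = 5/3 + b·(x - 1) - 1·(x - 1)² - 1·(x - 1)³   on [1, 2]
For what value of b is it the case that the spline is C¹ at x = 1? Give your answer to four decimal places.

-2.3333

S_0'(x) = -1/3 - 2·x + 0·x², so S_0'(1) = -7/3. On the right, S_1'(1) = b, so b = -7/3.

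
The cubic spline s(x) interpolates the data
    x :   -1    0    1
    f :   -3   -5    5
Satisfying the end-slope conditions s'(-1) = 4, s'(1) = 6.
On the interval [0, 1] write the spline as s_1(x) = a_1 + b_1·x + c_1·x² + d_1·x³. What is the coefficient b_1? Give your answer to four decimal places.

3.5000

Write M_i for s''(x_i). With h_i = 1, 1 and divided differences Δ_i = -2, 10, the continuity of s' gives the tridiagonal system
  1·M_0 + 4·M_1 + 1·M_2 = 6(Δ_1 - Δ_0) = 72
Clamped end conditions give two more equations: 2h_0·M_0 + h_0·M_1 = 6(Δ_0 - s'(-1)) = -36 and h_1·M_1 + 2h_1·M_2 = 6(s'(1) - Δ_1) = -24.
Solving: M_0 = -35, M_1 = 34, M_2 = -29.
On [0, 1], with s_1(x) = a_1 + b_1·x + c_1·x² + d_1·x³: c_1 = M_1/2 = 17, d_1 = (M_2 - M_1)/(6h_1) = -21/2, b_1 = Δ_1 - h_1(2M_1 + M_2)/6 = 7/2.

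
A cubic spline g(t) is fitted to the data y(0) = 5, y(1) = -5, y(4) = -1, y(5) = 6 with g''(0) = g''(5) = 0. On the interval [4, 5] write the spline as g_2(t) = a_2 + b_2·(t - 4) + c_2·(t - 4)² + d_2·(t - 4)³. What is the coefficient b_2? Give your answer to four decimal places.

With M_i denoting the second derivative at x_i, h_i = 1, 3, 1, and Δ_i = (y_(i+1) − y_i)/h_i = -10, 4/3, 7:
  1·M_0 + 8·M_1 + 3·M_2 = 6(Δ_1 - Δ_0) = 68
  3·M_1 + 8·M_2 + 1·M_3 = 6(Δ_2 - Δ_1) = 34
Natural end conditions: M_0 = M_3 = 0.
Forward elimination and back-substitution give M_0 = 0, M_1 = 442/55, M_2 = 68/55, M_3 = 0.
On [4, 5], with g_2(t) = a_2 + b_2·(t - 4) + c_2·(t - 4)² + d_2·(t - 4)³: c_2 = M_2/2 = 34/55, d_2 = (M_3 - M_2)/(6h_2) = -34/165, b_2 = Δ_2 - h_2(2M_2 + M_3)/6 = 1087/165.

6.5879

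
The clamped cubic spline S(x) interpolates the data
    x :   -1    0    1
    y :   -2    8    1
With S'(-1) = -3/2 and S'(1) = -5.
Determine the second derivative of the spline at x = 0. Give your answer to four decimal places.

With M_i denoting the second derivative at x_i, h_i = 1, 1, and Δ_i = (y_(i+1) − y_i)/h_i = 10, -7:
  1·M_0 + 4·M_1 + 1·M_2 = 6(Δ_1 - Δ_0) = -102
Clamped end conditions give two more equations: 2h_0·M_0 + h_0·M_1 = 6(Δ_0 - S'(-1)) = 69 and h_1·M_1 + 2h_1·M_2 = 6(S'(1) - Δ_1) = 12.
Solving the tridiagonal system: M_0 = 233/4, M_1 = -95/2, M_2 = 119/4.

-47.5000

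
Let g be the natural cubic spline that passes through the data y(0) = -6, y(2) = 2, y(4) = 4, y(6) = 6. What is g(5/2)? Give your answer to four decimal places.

2.9313

Put M_i = g'' at the i-th knot. Here h = (2, 2, 2) and Δ = (4, 1, 1), so the interior equations h_(i-1)·M_(i-1) + 2(h_(i-1)+h_i)·M_i + h_i·M_(i+1) = 6(Δ_i − Δ_(i-1)) read
  2·M_0 + 8·M_1 + 2·M_2 = 6(Δ_1 - Δ_0) = -18
  2·M_1 + 8·M_2 + 2·M_3 = 6(Δ_2 - Δ_1) = 0
Natural end conditions: M_0 = M_3 = 0.
Hence M_0 = 0, M_1 = -12/5, M_2 = 3/5, M_3 = 0.
On [2, 4], g(x) = 2 + 12/5·(x - 2) - 6/5·(x - 2)² + 1/4·(x - 2)³.
With (x - 2) = 1/2: g(5/2) = 469/160.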